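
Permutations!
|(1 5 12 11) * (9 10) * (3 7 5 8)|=|(1 8 3 7 5 12 11)(9 10)|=14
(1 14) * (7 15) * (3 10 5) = [0, 14, 2, 10, 4, 3, 6, 15, 8, 9, 5, 11, 12, 13, 1, 7] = (1 14)(3 10 5)(7 15)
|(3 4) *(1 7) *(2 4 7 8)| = |(1 8 2 4 3 7)| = 6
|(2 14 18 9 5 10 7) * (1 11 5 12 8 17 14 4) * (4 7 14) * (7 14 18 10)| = 13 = |(1 11 5 7 2 14 10 18 9 12 8 17 4)|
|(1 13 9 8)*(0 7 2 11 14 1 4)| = 10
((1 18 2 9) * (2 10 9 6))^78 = ((1 18 10 9)(2 6))^78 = (1 10)(9 18)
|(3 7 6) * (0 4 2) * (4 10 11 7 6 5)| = 14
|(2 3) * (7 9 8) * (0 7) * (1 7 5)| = 6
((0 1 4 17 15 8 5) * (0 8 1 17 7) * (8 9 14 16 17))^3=((0 8 5 9 14 16 17 15 1 4 7))^3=(0 9 17 4 8 14 15 7 5 16 1)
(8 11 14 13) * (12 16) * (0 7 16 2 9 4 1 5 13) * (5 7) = (0 5 13 8 11 14)(1 7 16 12 2 9 4) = [5, 7, 9, 3, 1, 13, 6, 16, 11, 4, 10, 14, 2, 8, 0, 15, 12]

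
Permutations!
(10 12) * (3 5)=(3 5)(10 12)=[0, 1, 2, 5, 4, 3, 6, 7, 8, 9, 12, 11, 10]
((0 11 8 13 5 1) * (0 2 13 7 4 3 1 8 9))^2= (0 9 11)(1 13 8 4)(2 5 7 3)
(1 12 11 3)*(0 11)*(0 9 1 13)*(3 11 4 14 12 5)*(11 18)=[4, 5, 2, 13, 14, 3, 6, 7, 8, 1, 10, 18, 9, 0, 12, 15, 16, 17, 11]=(0 4 14 12 9 1 5 3 13)(11 18)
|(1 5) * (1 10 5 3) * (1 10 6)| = |(1 3 10 5 6)| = 5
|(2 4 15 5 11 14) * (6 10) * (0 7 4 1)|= 18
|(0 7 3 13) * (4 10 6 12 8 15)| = |(0 7 3 13)(4 10 6 12 8 15)| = 12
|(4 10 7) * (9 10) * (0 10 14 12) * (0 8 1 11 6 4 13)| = |(0 10 7 13)(1 11 6 4 9 14 12 8)| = 8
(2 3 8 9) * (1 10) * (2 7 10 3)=(1 3 8 9 7 10)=[0, 3, 2, 8, 4, 5, 6, 10, 9, 7, 1]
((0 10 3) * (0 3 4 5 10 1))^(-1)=((0 1)(4 5 10))^(-1)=(0 1)(4 10 5)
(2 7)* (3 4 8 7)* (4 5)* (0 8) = (0 8 7 2 3 5 4) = [8, 1, 3, 5, 0, 4, 6, 2, 7]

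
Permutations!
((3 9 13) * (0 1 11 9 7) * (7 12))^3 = ((0 1 11 9 13 3 12 7))^3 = (0 9 12 1 13 7 11 3)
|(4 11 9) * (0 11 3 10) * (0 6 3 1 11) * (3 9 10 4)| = 7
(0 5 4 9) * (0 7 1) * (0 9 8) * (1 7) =[5, 9, 2, 3, 8, 4, 6, 7, 0, 1] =(0 5 4 8)(1 9)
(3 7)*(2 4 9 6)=[0, 1, 4, 7, 9, 5, 2, 3, 8, 6]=(2 4 9 6)(3 7)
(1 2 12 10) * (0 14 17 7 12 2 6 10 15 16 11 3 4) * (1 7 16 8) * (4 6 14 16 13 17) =(0 16 11 3 6 10 7 12 15 8 1 14 4)(13 17) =[16, 14, 2, 6, 0, 5, 10, 12, 1, 9, 7, 3, 15, 17, 4, 8, 11, 13]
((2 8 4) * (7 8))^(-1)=((2 7 8 4))^(-1)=(2 4 8 7)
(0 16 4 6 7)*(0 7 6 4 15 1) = (0 16 15 1) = [16, 0, 2, 3, 4, 5, 6, 7, 8, 9, 10, 11, 12, 13, 14, 1, 15]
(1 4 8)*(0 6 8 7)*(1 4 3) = (0 6 8 4 7)(1 3) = [6, 3, 2, 1, 7, 5, 8, 0, 4]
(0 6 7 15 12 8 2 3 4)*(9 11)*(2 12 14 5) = [6, 1, 3, 4, 0, 2, 7, 15, 12, 11, 10, 9, 8, 13, 5, 14] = (0 6 7 15 14 5 2 3 4)(8 12)(9 11)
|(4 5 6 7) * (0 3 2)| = 12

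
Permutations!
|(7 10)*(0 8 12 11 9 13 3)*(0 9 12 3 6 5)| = 14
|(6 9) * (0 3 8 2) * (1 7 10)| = |(0 3 8 2)(1 7 10)(6 9)| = 12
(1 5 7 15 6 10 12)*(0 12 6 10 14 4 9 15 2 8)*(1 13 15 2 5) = [12, 1, 8, 3, 9, 7, 14, 5, 0, 2, 6, 11, 13, 15, 4, 10] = (0 12 13 15 10 6 14 4 9 2 8)(5 7)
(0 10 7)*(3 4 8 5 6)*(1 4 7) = (0 10 1 4 8 5 6 3 7) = [10, 4, 2, 7, 8, 6, 3, 0, 5, 9, 1]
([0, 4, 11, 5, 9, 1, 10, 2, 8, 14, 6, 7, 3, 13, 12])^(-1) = [0, 5, 7, 12, 1, 3, 10, 11, 8, 4, 6, 2, 14, 13, 9]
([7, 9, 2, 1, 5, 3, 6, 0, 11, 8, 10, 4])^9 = (0 7)(1 8 4 3 9 11 5)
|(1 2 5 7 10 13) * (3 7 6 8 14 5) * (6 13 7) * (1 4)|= 18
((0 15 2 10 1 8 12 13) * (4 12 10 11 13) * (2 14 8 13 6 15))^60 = ((0 2 11 6 15 14 8 10 1 13)(4 12))^60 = (15)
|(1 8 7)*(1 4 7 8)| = |(8)(4 7)| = 2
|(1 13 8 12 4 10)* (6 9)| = 6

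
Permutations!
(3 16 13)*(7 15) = (3 16 13)(7 15) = [0, 1, 2, 16, 4, 5, 6, 15, 8, 9, 10, 11, 12, 3, 14, 7, 13]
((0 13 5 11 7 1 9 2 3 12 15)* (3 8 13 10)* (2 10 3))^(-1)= (0 15 12 3)(1 7 11 5 13 8 2 10 9)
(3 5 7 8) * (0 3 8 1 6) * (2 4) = (8)(0 3 5 7 1 6)(2 4) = [3, 6, 4, 5, 2, 7, 0, 1, 8]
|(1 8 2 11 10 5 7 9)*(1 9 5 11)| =|(1 8 2)(5 7)(10 11)| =6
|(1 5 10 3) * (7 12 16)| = 12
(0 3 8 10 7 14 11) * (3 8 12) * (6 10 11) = (0 8 11)(3 12)(6 10 7 14) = [8, 1, 2, 12, 4, 5, 10, 14, 11, 9, 7, 0, 3, 13, 6]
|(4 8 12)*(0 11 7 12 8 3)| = |(0 11 7 12 4 3)| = 6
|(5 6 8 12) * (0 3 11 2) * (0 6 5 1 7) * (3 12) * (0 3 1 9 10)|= |(0 12 9 10)(1 7 3 11 2 6 8)|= 28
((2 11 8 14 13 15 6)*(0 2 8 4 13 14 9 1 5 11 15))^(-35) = ((0 2 15 6 8 9 1 5 11 4 13))^(-35) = (0 4 5 9 6 2 13 11 1 8 15)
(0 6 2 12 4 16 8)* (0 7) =(0 6 2 12 4 16 8 7) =[6, 1, 12, 3, 16, 5, 2, 0, 7, 9, 10, 11, 4, 13, 14, 15, 8]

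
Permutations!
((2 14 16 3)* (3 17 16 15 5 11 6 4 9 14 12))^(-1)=(2 3 12)(4 6 11 5 15 14 9)(16 17)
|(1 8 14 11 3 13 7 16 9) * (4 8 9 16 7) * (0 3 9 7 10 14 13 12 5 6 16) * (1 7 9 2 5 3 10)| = |(0 10 14 11 2 5 6 16)(1 9 7)(3 12)(4 8 13)| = 24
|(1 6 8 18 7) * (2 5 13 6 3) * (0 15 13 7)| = |(0 15 13 6 8 18)(1 3 2 5 7)| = 30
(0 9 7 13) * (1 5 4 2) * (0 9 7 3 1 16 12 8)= [7, 5, 16, 1, 2, 4, 6, 13, 0, 3, 10, 11, 8, 9, 14, 15, 12]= (0 7 13 9 3 1 5 4 2 16 12 8)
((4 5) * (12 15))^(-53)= (4 5)(12 15)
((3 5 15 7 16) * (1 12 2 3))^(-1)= (1 16 7 15 5 3 2 12)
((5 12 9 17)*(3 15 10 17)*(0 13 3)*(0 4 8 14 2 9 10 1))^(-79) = ((0 13 3 15 1)(2 9 4 8 14)(5 12 10 17))^(-79) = (0 13 3 15 1)(2 9 4 8 14)(5 12 10 17)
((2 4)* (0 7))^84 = ((0 7)(2 4))^84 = (7)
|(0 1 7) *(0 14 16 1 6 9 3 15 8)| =12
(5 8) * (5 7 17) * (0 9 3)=[9, 1, 2, 0, 4, 8, 6, 17, 7, 3, 10, 11, 12, 13, 14, 15, 16, 5]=(0 9 3)(5 8 7 17)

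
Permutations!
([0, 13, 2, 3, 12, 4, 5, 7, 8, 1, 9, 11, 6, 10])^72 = (13)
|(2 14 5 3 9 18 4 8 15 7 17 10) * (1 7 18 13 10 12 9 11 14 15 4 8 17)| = |(1 7)(2 15 18 8 4 17 12 9 13 10)(3 11 14 5)| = 20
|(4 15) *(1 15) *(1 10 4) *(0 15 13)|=4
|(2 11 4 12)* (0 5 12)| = 6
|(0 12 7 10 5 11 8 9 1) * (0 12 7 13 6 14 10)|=10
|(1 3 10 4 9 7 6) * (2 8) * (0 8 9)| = 10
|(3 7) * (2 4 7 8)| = 5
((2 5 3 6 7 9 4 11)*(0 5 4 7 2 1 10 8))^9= (0 8 10 1 11 4 2 6 3 5)(7 9)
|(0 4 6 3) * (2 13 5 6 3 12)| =|(0 4 3)(2 13 5 6 12)| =15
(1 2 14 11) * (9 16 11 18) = (1 2 14 18 9 16 11) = [0, 2, 14, 3, 4, 5, 6, 7, 8, 16, 10, 1, 12, 13, 18, 15, 11, 17, 9]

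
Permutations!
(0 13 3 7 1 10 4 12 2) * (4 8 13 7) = [7, 10, 0, 4, 12, 5, 6, 1, 13, 9, 8, 11, 2, 3] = (0 7 1 10 8 13 3 4 12 2)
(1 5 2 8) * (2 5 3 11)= (1 3 11 2 8)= [0, 3, 8, 11, 4, 5, 6, 7, 1, 9, 10, 2]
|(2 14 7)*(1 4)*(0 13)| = 6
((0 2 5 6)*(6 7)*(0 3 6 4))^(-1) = (0 4 7 5 2)(3 6)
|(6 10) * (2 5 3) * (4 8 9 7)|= 12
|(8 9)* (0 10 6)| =6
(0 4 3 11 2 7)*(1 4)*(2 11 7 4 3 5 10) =(11)(0 1 3 7)(2 4 5 10) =[1, 3, 4, 7, 5, 10, 6, 0, 8, 9, 2, 11]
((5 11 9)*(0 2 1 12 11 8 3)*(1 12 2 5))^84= (1 9 11 12 2)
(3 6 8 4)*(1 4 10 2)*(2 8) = (1 4 3 6 2)(8 10) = [0, 4, 1, 6, 3, 5, 2, 7, 10, 9, 8]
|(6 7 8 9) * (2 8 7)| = 4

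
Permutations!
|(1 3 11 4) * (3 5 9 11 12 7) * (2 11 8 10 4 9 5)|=|(1 2 11 9 8 10 4)(3 12 7)|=21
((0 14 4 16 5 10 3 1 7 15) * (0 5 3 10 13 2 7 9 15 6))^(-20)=(0 9 6 1 7 3 2 16 13 4 5 14 15)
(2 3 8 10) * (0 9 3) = (0 9 3 8 10 2) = [9, 1, 0, 8, 4, 5, 6, 7, 10, 3, 2]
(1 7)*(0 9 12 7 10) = (0 9 12 7 1 10) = [9, 10, 2, 3, 4, 5, 6, 1, 8, 12, 0, 11, 7]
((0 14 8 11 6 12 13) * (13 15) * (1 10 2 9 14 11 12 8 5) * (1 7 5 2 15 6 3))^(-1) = ((0 11 3 1 10 15 13)(2 9 14)(5 7)(6 8 12))^(-1) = (0 13 15 10 1 3 11)(2 14 9)(5 7)(6 12 8)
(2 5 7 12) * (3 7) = [0, 1, 5, 7, 4, 3, 6, 12, 8, 9, 10, 11, 2] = (2 5 3 7 12)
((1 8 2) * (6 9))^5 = ((1 8 2)(6 9))^5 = (1 2 8)(6 9)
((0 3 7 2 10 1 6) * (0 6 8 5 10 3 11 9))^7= ((0 11 9)(1 8 5 10)(2 3 7))^7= (0 11 9)(1 10 5 8)(2 3 7)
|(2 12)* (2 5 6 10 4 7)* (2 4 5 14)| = |(2 12 14)(4 7)(5 6 10)| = 6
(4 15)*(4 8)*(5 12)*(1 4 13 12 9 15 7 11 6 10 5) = [0, 4, 2, 3, 7, 9, 10, 11, 13, 15, 5, 6, 1, 12, 14, 8] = (1 4 7 11 6 10 5 9 15 8 13 12)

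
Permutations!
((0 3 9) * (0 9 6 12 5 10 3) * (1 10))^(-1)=(1 5 12 6 3 10)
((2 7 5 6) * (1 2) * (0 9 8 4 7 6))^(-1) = (0 5 7 4 8 9)(1 6 2)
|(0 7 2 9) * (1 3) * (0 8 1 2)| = |(0 7)(1 3 2 9 8)| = 10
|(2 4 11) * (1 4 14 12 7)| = |(1 4 11 2 14 12 7)| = 7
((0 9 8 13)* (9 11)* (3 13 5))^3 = (0 8 13 9 3 11 5)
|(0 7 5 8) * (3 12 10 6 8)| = 8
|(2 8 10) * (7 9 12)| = |(2 8 10)(7 9 12)| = 3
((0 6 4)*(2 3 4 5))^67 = (0 6 5 2 3 4)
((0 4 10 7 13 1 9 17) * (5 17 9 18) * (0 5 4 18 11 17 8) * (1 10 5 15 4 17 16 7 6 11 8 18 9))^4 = (4 15 17 18 5)(6 13 16)(7 11 10)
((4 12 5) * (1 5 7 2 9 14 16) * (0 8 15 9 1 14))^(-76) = (16)(1 4 7)(2 5 12) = ((0 8 15 9)(1 5 4 12 7 2)(14 16))^(-76)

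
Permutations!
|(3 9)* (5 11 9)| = |(3 5 11 9)| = 4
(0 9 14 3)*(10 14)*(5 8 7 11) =(0 9 10 14 3)(5 8 7 11) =[9, 1, 2, 0, 4, 8, 6, 11, 7, 10, 14, 5, 12, 13, 3]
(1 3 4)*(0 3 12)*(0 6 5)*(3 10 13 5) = (0 10 13 5)(1 12 6 3 4) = [10, 12, 2, 4, 1, 0, 3, 7, 8, 9, 13, 11, 6, 5]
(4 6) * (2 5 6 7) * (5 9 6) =(2 9 6 4 7) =[0, 1, 9, 3, 7, 5, 4, 2, 8, 6]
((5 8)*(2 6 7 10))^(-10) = (2 7)(6 10) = ((2 6 7 10)(5 8))^(-10)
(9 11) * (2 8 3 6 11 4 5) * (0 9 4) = [9, 1, 8, 6, 5, 2, 11, 7, 3, 0, 10, 4] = (0 9)(2 8 3 6 11 4 5)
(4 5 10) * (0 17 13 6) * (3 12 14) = (0 17 13 6)(3 12 14)(4 5 10) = [17, 1, 2, 12, 5, 10, 0, 7, 8, 9, 4, 11, 14, 6, 3, 15, 16, 13]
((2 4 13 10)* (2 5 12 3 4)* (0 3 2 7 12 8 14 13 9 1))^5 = (14)(2 12 7)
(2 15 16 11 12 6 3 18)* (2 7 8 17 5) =(2 15 16 11 12 6 3 18 7 8 17 5) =[0, 1, 15, 18, 4, 2, 3, 8, 17, 9, 10, 12, 6, 13, 14, 16, 11, 5, 7]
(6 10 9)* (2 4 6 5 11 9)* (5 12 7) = (2 4 6 10)(5 11 9 12 7) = [0, 1, 4, 3, 6, 11, 10, 5, 8, 12, 2, 9, 7]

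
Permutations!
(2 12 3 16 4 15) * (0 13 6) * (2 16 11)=(0 13 6)(2 12 3 11)(4 15 16)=[13, 1, 12, 11, 15, 5, 0, 7, 8, 9, 10, 2, 3, 6, 14, 16, 4]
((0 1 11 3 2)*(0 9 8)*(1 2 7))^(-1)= ((0 2 9 8)(1 11 3 7))^(-1)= (0 8 9 2)(1 7 3 11)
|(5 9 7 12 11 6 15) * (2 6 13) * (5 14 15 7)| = 6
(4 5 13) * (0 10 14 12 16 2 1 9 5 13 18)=(0 10 14 12 16 2 1 9 5 18)(4 13)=[10, 9, 1, 3, 13, 18, 6, 7, 8, 5, 14, 11, 16, 4, 12, 15, 2, 17, 0]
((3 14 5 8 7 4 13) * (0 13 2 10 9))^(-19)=((0 13 3 14 5 8 7 4 2 10 9))^(-19)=(0 14 7 10 13 5 4 9 3 8 2)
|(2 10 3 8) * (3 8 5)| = 6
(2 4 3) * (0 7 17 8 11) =[7, 1, 4, 2, 3, 5, 6, 17, 11, 9, 10, 0, 12, 13, 14, 15, 16, 8] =(0 7 17 8 11)(2 4 3)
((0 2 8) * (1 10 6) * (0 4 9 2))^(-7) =(1 6 10)(2 8 4 9) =((1 10 6)(2 8 4 9))^(-7)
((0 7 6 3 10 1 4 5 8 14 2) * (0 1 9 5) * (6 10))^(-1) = (0 4 1 2 14 8 5 9 10 7)(3 6) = ((0 7 10 9 5 8 14 2 1 4)(3 6))^(-1)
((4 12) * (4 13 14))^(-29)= (4 14 13 12)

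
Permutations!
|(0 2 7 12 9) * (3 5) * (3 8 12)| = 8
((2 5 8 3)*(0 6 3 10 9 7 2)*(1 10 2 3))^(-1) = (0 3 7 9 10 1 6)(2 8 5) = ((0 6 1 10 9 7 3)(2 5 8))^(-1)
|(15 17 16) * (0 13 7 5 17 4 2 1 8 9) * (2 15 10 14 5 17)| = 12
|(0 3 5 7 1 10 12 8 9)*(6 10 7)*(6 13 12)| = 14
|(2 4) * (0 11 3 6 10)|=|(0 11 3 6 10)(2 4)|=10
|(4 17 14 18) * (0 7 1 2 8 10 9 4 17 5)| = 9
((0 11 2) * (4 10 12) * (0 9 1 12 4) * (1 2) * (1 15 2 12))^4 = (0 9 15)(2 11 12)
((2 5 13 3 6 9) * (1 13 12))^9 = (1 13 3 6 9 2 5 12)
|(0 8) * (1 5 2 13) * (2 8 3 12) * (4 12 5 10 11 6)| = 8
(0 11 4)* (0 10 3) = (0 11 4 10 3) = [11, 1, 2, 0, 10, 5, 6, 7, 8, 9, 3, 4]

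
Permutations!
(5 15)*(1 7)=(1 7)(5 15)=[0, 7, 2, 3, 4, 15, 6, 1, 8, 9, 10, 11, 12, 13, 14, 5]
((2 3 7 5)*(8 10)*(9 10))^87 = ((2 3 7 5)(8 9 10))^87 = (10)(2 5 7 3)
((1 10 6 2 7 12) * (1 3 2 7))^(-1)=((1 10 6 7 12 3 2))^(-1)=(1 2 3 12 7 6 10)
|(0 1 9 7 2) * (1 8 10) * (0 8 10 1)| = |(0 10)(1 9 7 2 8)| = 10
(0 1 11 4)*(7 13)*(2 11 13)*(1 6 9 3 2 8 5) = [6, 13, 11, 2, 0, 1, 9, 8, 5, 3, 10, 4, 12, 7] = (0 6 9 3 2 11 4)(1 13 7 8 5)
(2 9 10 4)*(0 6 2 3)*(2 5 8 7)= [6, 1, 9, 0, 3, 8, 5, 2, 7, 10, 4]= (0 6 5 8 7 2 9 10 4 3)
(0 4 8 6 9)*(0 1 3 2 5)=(0 4 8 6 9 1 3 2 5)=[4, 3, 5, 2, 8, 0, 9, 7, 6, 1]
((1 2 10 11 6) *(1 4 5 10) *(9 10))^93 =(1 2)(4 10)(5 11)(6 9) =((1 2)(4 5 9 10 11 6))^93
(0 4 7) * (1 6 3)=(0 4 7)(1 6 3)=[4, 6, 2, 1, 7, 5, 3, 0]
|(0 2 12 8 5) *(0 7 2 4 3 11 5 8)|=8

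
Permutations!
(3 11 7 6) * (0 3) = (0 3 11 7 6) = [3, 1, 2, 11, 4, 5, 0, 6, 8, 9, 10, 7]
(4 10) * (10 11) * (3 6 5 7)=(3 6 5 7)(4 11 10)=[0, 1, 2, 6, 11, 7, 5, 3, 8, 9, 4, 10]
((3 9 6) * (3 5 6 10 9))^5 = ((5 6)(9 10))^5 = (5 6)(9 10)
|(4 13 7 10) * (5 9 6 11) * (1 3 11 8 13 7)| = |(1 3 11 5 9 6 8 13)(4 7 10)| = 24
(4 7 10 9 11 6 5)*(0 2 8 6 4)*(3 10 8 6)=(0 2 6 5)(3 10 9 11 4 7 8)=[2, 1, 6, 10, 7, 0, 5, 8, 3, 11, 9, 4]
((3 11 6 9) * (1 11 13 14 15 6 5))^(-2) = (1 11 5)(3 6 14)(9 15 13)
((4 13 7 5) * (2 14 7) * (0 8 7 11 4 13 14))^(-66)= (14)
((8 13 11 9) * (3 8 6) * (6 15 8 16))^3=((3 16 6)(8 13 11 9 15))^3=(16)(8 9 13 15 11)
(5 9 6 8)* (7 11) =(5 9 6 8)(7 11) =[0, 1, 2, 3, 4, 9, 8, 11, 5, 6, 10, 7]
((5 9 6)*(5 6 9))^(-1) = ((9))^(-1) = (9)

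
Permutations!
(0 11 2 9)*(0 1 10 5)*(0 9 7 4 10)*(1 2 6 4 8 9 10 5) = (0 11 6 4 5 10 1)(2 7 8 9) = [11, 0, 7, 3, 5, 10, 4, 8, 9, 2, 1, 6]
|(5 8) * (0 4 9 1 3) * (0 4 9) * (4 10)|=6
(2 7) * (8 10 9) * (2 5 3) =(2 7 5 3)(8 10 9) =[0, 1, 7, 2, 4, 3, 6, 5, 10, 8, 9]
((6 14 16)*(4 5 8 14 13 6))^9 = (4 16 14 8 5)(6 13)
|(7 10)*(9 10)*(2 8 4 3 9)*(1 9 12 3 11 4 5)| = 14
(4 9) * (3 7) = (3 7)(4 9) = [0, 1, 2, 7, 9, 5, 6, 3, 8, 4]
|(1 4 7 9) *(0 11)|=|(0 11)(1 4 7 9)|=4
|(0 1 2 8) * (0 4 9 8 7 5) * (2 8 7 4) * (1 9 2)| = 4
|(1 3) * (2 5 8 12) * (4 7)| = |(1 3)(2 5 8 12)(4 7)| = 4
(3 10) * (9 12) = (3 10)(9 12) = [0, 1, 2, 10, 4, 5, 6, 7, 8, 12, 3, 11, 9]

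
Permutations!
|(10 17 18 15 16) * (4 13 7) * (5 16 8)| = |(4 13 7)(5 16 10 17 18 15 8)| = 21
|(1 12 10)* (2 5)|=|(1 12 10)(2 5)|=6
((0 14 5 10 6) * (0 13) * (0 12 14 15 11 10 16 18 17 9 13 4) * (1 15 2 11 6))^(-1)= (0 4 6 15 1 10 11 2)(5 14 12 13 9 17 18 16)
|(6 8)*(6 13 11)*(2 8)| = 5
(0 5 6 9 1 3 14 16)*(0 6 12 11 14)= (0 5 12 11 14 16 6 9 1 3)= [5, 3, 2, 0, 4, 12, 9, 7, 8, 1, 10, 14, 11, 13, 16, 15, 6]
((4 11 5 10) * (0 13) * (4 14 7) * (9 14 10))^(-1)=(0 13)(4 7 14 9 5 11)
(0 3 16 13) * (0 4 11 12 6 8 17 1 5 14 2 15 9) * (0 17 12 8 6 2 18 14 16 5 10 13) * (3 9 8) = (0 9 17 1 10 13 4 11 3 5 16)(2 15 8 12)(14 18) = [9, 10, 15, 5, 11, 16, 6, 7, 12, 17, 13, 3, 2, 4, 18, 8, 0, 1, 14]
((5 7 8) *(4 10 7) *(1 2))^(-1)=(1 2)(4 5 8 7 10)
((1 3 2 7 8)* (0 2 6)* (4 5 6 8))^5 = (0 6 5 4 7 2)(1 8 3)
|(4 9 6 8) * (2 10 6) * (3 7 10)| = 8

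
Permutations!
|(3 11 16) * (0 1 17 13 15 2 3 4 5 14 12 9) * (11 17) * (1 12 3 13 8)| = 9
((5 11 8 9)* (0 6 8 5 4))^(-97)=((0 6 8 9 4)(5 11))^(-97)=(0 9 6 4 8)(5 11)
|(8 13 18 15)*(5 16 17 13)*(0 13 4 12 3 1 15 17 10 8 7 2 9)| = |(0 13 18 17 4 12 3 1 15 7 2 9)(5 16 10 8)| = 12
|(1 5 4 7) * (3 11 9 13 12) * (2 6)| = 20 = |(1 5 4 7)(2 6)(3 11 9 13 12)|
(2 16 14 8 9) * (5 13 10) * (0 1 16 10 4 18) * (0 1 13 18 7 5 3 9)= (0 13 4 7 5 18 1 16 14 8)(2 10 3 9)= [13, 16, 10, 9, 7, 18, 6, 5, 0, 2, 3, 11, 12, 4, 8, 15, 14, 17, 1]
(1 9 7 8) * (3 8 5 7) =(1 9 3 8)(5 7) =[0, 9, 2, 8, 4, 7, 6, 5, 1, 3]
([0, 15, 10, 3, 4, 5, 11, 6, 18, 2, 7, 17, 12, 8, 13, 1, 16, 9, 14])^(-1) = (1 15)(2 9 17 11 6 7 10)(8 13 14 18)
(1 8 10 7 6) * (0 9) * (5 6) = (0 9)(1 8 10 7 5 6) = [9, 8, 2, 3, 4, 6, 1, 5, 10, 0, 7]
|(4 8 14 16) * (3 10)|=4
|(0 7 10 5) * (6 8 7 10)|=3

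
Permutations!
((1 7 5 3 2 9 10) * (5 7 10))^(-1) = (1 10)(2 3 5 9)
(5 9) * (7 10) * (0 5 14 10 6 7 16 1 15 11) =[5, 15, 2, 3, 4, 9, 7, 6, 8, 14, 16, 0, 12, 13, 10, 11, 1] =(0 5 9 14 10 16 1 15 11)(6 7)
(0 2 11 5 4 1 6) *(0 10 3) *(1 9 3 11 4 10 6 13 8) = (0 2 4 9 3)(1 13 8)(5 10 11) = [2, 13, 4, 0, 9, 10, 6, 7, 1, 3, 11, 5, 12, 8]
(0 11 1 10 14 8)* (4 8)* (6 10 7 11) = (0 6 10 14 4 8)(1 7 11) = [6, 7, 2, 3, 8, 5, 10, 11, 0, 9, 14, 1, 12, 13, 4]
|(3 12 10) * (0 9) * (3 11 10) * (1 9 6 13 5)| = 6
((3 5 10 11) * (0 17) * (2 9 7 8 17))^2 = (0 9 8)(2 7 17)(3 10)(5 11)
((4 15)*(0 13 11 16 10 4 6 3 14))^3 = (0 16 15 14 11 4 3 13 10 6)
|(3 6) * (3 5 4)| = |(3 6 5 4)| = 4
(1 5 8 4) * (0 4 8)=(8)(0 4 1 5)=[4, 5, 2, 3, 1, 0, 6, 7, 8]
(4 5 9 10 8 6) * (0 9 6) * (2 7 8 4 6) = (0 9 10 4 5 2 7 8) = [9, 1, 7, 3, 5, 2, 6, 8, 0, 10, 4]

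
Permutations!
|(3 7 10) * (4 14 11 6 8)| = 15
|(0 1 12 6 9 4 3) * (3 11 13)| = 9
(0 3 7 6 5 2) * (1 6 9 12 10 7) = (0 3 1 6 5 2)(7 9 12 10) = [3, 6, 0, 1, 4, 2, 5, 9, 8, 12, 7, 11, 10]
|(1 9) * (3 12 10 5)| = |(1 9)(3 12 10 5)| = 4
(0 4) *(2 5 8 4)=(0 2 5 8 4)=[2, 1, 5, 3, 0, 8, 6, 7, 4]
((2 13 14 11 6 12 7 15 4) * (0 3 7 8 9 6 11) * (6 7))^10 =(0 13 4 7 8 6)(2 15 9 12 3 14)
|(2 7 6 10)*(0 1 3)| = 12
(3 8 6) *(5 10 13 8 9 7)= (3 9 7 5 10 13 8 6)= [0, 1, 2, 9, 4, 10, 3, 5, 6, 7, 13, 11, 12, 8]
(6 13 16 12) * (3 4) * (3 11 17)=[0, 1, 2, 4, 11, 5, 13, 7, 8, 9, 10, 17, 6, 16, 14, 15, 12, 3]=(3 4 11 17)(6 13 16 12)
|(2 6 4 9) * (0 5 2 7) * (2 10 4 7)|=|(0 5 10 4 9 2 6 7)|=8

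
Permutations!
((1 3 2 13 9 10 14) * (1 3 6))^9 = (1 6)(2 10)(3 9)(13 14) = ((1 6)(2 13 9 10 14 3))^9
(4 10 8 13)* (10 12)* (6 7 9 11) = (4 12 10 8 13)(6 7 9 11) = [0, 1, 2, 3, 12, 5, 7, 9, 13, 11, 8, 6, 10, 4]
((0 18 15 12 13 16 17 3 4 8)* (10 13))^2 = ((0 18 15 12 10 13 16 17 3 4 8))^2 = (0 15 10 16 3 8 18 12 13 17 4)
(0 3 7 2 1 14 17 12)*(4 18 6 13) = (0 3 7 2 1 14 17 12)(4 18 6 13) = [3, 14, 1, 7, 18, 5, 13, 2, 8, 9, 10, 11, 0, 4, 17, 15, 16, 12, 6]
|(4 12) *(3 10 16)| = |(3 10 16)(4 12)| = 6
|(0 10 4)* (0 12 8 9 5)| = 7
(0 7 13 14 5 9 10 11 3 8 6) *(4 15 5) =(0 7 13 14 4 15 5 9 10 11 3 8 6) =[7, 1, 2, 8, 15, 9, 0, 13, 6, 10, 11, 3, 12, 14, 4, 5]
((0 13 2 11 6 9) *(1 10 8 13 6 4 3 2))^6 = ((0 6 9)(1 10 8 13)(2 11 4 3))^6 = (1 8)(2 4)(3 11)(10 13)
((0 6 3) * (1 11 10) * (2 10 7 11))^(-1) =((0 6 3)(1 2 10)(7 11))^(-1) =(0 3 6)(1 10 2)(7 11)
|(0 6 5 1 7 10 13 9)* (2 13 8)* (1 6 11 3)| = |(0 11 3 1 7 10 8 2 13 9)(5 6)| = 10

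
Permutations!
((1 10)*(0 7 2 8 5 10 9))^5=((0 7 2 8 5 10 1 9))^5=(0 10 2 9 5 7 1 8)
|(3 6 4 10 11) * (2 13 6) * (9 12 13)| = |(2 9 12 13 6 4 10 11 3)| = 9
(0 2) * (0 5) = (0 2 5) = [2, 1, 5, 3, 4, 0]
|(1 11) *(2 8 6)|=|(1 11)(2 8 6)|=6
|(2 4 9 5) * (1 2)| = 5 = |(1 2 4 9 5)|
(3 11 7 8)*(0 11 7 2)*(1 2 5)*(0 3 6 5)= (0 11)(1 2 3 7 8 6 5)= [11, 2, 3, 7, 4, 1, 5, 8, 6, 9, 10, 0]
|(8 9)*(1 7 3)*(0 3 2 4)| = |(0 3 1 7 2 4)(8 9)| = 6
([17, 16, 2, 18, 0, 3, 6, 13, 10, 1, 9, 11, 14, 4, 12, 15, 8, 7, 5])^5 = [0, 1, 2, 5, 4, 18, 6, 7, 8, 9, 10, 11, 14, 13, 12, 15, 16, 17, 3]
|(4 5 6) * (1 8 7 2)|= 12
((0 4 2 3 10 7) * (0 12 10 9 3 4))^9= (12)(2 4)(3 9)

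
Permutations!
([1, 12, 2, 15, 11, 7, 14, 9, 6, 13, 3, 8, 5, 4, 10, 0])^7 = (0 4 15 13 3 9 10 7 14 5 6 12 8 1 11)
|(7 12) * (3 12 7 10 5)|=|(3 12 10 5)|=4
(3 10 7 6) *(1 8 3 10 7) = (1 8 3 7 6 10) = [0, 8, 2, 7, 4, 5, 10, 6, 3, 9, 1]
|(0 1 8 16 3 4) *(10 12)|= |(0 1 8 16 3 4)(10 12)|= 6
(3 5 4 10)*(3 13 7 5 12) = (3 12)(4 10 13 7 5) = [0, 1, 2, 12, 10, 4, 6, 5, 8, 9, 13, 11, 3, 7]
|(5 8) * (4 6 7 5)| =5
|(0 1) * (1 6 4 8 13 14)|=|(0 6 4 8 13 14 1)|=7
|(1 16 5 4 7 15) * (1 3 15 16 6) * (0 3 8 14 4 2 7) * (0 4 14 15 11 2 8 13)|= 10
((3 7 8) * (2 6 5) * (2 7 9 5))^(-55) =((2 6)(3 9 5 7 8))^(-55) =(9)(2 6)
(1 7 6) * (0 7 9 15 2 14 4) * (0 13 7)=(1 9 15 2 14 4 13 7 6)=[0, 9, 14, 3, 13, 5, 1, 6, 8, 15, 10, 11, 12, 7, 4, 2]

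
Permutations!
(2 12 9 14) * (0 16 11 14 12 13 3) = [16, 1, 13, 0, 4, 5, 6, 7, 8, 12, 10, 14, 9, 3, 2, 15, 11] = (0 16 11 14 2 13 3)(9 12)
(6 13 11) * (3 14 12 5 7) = (3 14 12 5 7)(6 13 11) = [0, 1, 2, 14, 4, 7, 13, 3, 8, 9, 10, 6, 5, 11, 12]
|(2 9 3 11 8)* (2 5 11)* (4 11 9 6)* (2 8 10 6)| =4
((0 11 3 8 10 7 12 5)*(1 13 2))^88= ((0 11 3 8 10 7 12 5)(1 13 2))^88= (1 13 2)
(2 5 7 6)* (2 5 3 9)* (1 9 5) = (1 9 2 3 5 7 6) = [0, 9, 3, 5, 4, 7, 1, 6, 8, 2]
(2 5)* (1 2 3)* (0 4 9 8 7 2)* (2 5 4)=(0 2 4 9 8 7 5 3 1)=[2, 0, 4, 1, 9, 3, 6, 5, 7, 8]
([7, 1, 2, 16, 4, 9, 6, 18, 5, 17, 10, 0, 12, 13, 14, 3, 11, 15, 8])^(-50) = [9, 1, 2, 18, 4, 16, 6, 17, 3, 11, 10, 5, 12, 13, 14, 7, 8, 0, 15]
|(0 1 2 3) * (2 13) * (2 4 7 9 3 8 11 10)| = 28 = |(0 1 13 4 7 9 3)(2 8 11 10)|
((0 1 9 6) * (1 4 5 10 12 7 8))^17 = (0 1 12 4 9 7 5 6 8 10)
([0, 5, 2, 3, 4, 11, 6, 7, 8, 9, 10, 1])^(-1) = (1 11 5)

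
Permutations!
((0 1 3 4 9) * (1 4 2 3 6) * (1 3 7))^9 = (9)(1 7 2 3 6)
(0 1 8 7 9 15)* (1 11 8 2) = (0 11 8 7 9 15)(1 2) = [11, 2, 1, 3, 4, 5, 6, 9, 7, 15, 10, 8, 12, 13, 14, 0]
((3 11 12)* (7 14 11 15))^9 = ((3 15 7 14 11 12))^9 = (3 14)(7 12)(11 15)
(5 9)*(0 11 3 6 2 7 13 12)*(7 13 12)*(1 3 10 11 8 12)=(0 8 12)(1 3 6 2 13 7)(5 9)(10 11)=[8, 3, 13, 6, 4, 9, 2, 1, 12, 5, 11, 10, 0, 7]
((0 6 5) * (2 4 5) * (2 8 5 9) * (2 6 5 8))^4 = (9)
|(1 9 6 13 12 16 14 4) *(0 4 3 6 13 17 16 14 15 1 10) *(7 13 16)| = |(0 4 10)(1 9 16 15)(3 6 17 7 13 12 14)| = 84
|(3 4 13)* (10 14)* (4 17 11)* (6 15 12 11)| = 8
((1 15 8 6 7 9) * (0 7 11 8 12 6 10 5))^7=(0 11 1 5 6 9 10 12 7 8 15)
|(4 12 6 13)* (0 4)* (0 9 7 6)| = 12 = |(0 4 12)(6 13 9 7)|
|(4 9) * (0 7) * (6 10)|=|(0 7)(4 9)(6 10)|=2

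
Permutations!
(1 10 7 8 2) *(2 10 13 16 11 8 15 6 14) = (1 13 16 11 8 10 7 15 6 14 2) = [0, 13, 1, 3, 4, 5, 14, 15, 10, 9, 7, 8, 12, 16, 2, 6, 11]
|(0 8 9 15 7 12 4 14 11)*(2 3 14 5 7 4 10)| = 13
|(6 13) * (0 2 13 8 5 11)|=7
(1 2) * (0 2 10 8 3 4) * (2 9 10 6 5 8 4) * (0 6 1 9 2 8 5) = [2, 1, 9, 8, 6, 5, 0, 7, 3, 10, 4] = (0 2 9 10 4 6)(3 8)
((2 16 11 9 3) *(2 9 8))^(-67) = (2 16 11 8)(3 9)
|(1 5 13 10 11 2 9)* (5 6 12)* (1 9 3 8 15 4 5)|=9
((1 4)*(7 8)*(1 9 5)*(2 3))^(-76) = ((1 4 9 5)(2 3)(7 8))^(-76) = (9)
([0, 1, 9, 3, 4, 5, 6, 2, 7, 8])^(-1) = (2 7 8 9)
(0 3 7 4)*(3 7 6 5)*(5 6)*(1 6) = [7, 6, 2, 5, 0, 3, 1, 4] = (0 7 4)(1 6)(3 5)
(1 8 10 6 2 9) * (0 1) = (0 1 8 10 6 2 9) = [1, 8, 9, 3, 4, 5, 2, 7, 10, 0, 6]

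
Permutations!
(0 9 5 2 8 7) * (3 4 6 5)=(0 9 3 4 6 5 2 8 7)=[9, 1, 8, 4, 6, 2, 5, 0, 7, 3]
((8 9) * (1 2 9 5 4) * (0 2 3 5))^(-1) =(0 8 9 2)(1 4 5 3)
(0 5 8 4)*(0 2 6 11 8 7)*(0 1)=(0 5 7 1)(2 6 11 8 4)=[5, 0, 6, 3, 2, 7, 11, 1, 4, 9, 10, 8]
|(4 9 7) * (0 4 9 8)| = |(0 4 8)(7 9)| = 6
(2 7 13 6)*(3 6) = [0, 1, 7, 6, 4, 5, 2, 13, 8, 9, 10, 11, 12, 3] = (2 7 13 3 6)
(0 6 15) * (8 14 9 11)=(0 6 15)(8 14 9 11)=[6, 1, 2, 3, 4, 5, 15, 7, 14, 11, 10, 8, 12, 13, 9, 0]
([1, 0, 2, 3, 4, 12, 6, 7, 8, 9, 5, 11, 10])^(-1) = (0 1)(5 10 12)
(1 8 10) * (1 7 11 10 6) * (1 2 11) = (1 8 6 2 11 10 7) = [0, 8, 11, 3, 4, 5, 2, 1, 6, 9, 7, 10]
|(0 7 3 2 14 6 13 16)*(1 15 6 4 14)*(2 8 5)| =|(0 7 3 8 5 2 1 15 6 13 16)(4 14)| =22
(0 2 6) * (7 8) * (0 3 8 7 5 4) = [2, 1, 6, 8, 0, 4, 3, 7, 5] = (0 2 6 3 8 5 4)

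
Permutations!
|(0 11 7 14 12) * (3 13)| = 10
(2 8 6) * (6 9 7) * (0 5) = (0 5)(2 8 9 7 6) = [5, 1, 8, 3, 4, 0, 2, 6, 9, 7]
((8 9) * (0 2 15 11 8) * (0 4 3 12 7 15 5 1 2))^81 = (3 12 7 15 11 8 9 4)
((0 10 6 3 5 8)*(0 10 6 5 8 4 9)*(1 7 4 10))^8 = (10)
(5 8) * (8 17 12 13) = [0, 1, 2, 3, 4, 17, 6, 7, 5, 9, 10, 11, 13, 8, 14, 15, 16, 12] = (5 17 12 13 8)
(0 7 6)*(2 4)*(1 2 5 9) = (0 7 6)(1 2 4 5 9) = [7, 2, 4, 3, 5, 9, 0, 6, 8, 1]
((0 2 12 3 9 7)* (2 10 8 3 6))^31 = (0 10 8 3 9 7)(2 12 6)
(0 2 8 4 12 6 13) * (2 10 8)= (0 10 8 4 12 6 13)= [10, 1, 2, 3, 12, 5, 13, 7, 4, 9, 8, 11, 6, 0]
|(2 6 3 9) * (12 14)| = 4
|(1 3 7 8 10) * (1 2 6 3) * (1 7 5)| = 8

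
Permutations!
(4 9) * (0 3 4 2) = (0 3 4 9 2) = [3, 1, 0, 4, 9, 5, 6, 7, 8, 2]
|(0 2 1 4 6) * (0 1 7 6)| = 6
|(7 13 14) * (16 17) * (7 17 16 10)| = 5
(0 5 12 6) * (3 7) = [5, 1, 2, 7, 4, 12, 0, 3, 8, 9, 10, 11, 6] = (0 5 12 6)(3 7)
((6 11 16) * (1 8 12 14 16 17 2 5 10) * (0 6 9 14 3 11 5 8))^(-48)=(17)(0 5 1 6 10)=((0 6 5 10 1)(2 8 12 3 11 17)(9 14 16))^(-48)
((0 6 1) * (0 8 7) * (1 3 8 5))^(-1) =((0 6 3 8 7)(1 5))^(-1) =(0 7 8 3 6)(1 5)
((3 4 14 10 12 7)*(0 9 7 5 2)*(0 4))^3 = ((0 9 7 3)(2 4 14 10 12 5))^3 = (0 3 7 9)(2 10)(4 12)(5 14)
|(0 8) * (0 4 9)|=|(0 8 4 9)|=4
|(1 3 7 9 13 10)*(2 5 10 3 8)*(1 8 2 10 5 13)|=|(1 2 13 3 7 9)(8 10)|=6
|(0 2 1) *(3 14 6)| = |(0 2 1)(3 14 6)| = 3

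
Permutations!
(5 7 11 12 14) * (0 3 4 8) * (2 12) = [3, 1, 12, 4, 8, 7, 6, 11, 0, 9, 10, 2, 14, 13, 5] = (0 3 4 8)(2 12 14 5 7 11)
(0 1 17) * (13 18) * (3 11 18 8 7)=(0 1 17)(3 11 18 13 8 7)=[1, 17, 2, 11, 4, 5, 6, 3, 7, 9, 10, 18, 12, 8, 14, 15, 16, 0, 13]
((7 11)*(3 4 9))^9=(7 11)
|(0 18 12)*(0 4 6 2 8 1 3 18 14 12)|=|(0 14 12 4 6 2 8 1 3 18)|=10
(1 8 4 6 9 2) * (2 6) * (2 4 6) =(1 8 6 9 2) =[0, 8, 1, 3, 4, 5, 9, 7, 6, 2]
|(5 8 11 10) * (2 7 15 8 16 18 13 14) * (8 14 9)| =8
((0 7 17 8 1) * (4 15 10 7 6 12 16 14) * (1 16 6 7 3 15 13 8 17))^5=(17)(0 1 7)(3 10 15)(6 12)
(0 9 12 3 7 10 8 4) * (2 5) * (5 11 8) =(0 9 12 3 7 10 5 2 11 8 4) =[9, 1, 11, 7, 0, 2, 6, 10, 4, 12, 5, 8, 3]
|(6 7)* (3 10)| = 2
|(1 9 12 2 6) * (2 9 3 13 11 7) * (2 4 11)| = |(1 3 13 2 6)(4 11 7)(9 12)| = 30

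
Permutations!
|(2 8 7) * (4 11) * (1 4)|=|(1 4 11)(2 8 7)|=3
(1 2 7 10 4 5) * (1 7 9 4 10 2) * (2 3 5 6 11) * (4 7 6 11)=(2 9 7 3 5 6 4 11)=[0, 1, 9, 5, 11, 6, 4, 3, 8, 7, 10, 2]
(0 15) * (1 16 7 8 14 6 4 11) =[15, 16, 2, 3, 11, 5, 4, 8, 14, 9, 10, 1, 12, 13, 6, 0, 7] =(0 15)(1 16 7 8 14 6 4 11)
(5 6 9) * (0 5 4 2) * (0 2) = (0 5 6 9 4) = [5, 1, 2, 3, 0, 6, 9, 7, 8, 4]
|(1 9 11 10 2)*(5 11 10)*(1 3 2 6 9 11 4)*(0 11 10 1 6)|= |(0 11 5 4 6 9 1 10)(2 3)|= 8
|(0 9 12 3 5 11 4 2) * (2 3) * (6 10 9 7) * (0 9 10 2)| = |(0 7 6 2 9 12)(3 5 11 4)| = 12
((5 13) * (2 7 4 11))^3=(2 11 4 7)(5 13)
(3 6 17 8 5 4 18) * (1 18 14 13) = (1 18 3 6 17 8 5 4 14 13) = [0, 18, 2, 6, 14, 4, 17, 7, 5, 9, 10, 11, 12, 1, 13, 15, 16, 8, 3]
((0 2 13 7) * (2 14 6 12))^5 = ((0 14 6 12 2 13 7))^5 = (0 13 12 14 7 2 6)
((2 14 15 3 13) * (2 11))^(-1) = (2 11 13 3 15 14)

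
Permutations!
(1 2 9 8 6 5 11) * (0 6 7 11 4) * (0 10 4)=[6, 2, 9, 3, 10, 0, 5, 11, 7, 8, 4, 1]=(0 6 5)(1 2 9 8 7 11)(4 10)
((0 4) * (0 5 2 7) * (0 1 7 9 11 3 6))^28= (0 9)(2 6)(3 5)(4 11)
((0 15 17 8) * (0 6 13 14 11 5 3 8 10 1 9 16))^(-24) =(0 1 15 9 17 16 10)(3 14 8 11 6 5 13)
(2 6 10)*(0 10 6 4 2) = (0 10)(2 4) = [10, 1, 4, 3, 2, 5, 6, 7, 8, 9, 0]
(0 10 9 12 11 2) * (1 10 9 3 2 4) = [9, 10, 0, 2, 1, 5, 6, 7, 8, 12, 3, 4, 11] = (0 9 12 11 4 1 10 3 2)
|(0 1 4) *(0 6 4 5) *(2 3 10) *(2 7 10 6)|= 12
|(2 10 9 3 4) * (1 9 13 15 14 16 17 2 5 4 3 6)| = 42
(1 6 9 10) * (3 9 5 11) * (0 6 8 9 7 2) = (0 6 5 11 3 7 2)(1 8 9 10) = [6, 8, 0, 7, 4, 11, 5, 2, 9, 10, 1, 3]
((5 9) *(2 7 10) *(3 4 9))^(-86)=(2 7 10)(3 9)(4 5)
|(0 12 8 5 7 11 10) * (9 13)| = |(0 12 8 5 7 11 10)(9 13)| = 14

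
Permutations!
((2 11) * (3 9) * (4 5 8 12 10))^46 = (4 5 8 12 10)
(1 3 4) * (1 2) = (1 3 4 2) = [0, 3, 1, 4, 2]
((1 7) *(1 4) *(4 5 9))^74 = (1 4 9 5 7)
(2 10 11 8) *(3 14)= (2 10 11 8)(3 14)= [0, 1, 10, 14, 4, 5, 6, 7, 2, 9, 11, 8, 12, 13, 3]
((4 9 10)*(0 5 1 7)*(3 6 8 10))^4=((0 5 1 7)(3 6 8 10 4 9))^4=(3 4 8)(6 9 10)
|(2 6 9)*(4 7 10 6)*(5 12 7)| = 8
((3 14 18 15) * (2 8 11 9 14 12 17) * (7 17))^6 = ((2 8 11 9 14 18 15 3 12 7 17))^6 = (2 15 8 3 11 12 9 7 14 17 18)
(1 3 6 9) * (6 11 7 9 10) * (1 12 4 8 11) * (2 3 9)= [0, 9, 3, 1, 8, 5, 10, 2, 11, 12, 6, 7, 4]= (1 9 12 4 8 11 7 2 3)(6 10)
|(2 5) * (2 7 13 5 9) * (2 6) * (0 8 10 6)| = |(0 8 10 6 2 9)(5 7 13)| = 6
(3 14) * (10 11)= (3 14)(10 11)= [0, 1, 2, 14, 4, 5, 6, 7, 8, 9, 11, 10, 12, 13, 3]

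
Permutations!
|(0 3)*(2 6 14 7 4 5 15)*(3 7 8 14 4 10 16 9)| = 30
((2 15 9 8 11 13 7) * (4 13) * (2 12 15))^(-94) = (4 7 15 8)(9 11 13 12)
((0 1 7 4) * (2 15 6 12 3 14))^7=(0 4 7 1)(2 15 6 12 3 14)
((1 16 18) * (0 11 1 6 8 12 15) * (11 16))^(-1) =((0 16 18 6 8 12 15)(1 11))^(-1) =(0 15 12 8 6 18 16)(1 11)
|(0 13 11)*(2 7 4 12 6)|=15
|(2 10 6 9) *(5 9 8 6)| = 4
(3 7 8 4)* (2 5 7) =[0, 1, 5, 2, 3, 7, 6, 8, 4] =(2 5 7 8 4 3)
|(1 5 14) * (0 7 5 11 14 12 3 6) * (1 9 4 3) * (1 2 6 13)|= 42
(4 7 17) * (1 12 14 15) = (1 12 14 15)(4 7 17) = [0, 12, 2, 3, 7, 5, 6, 17, 8, 9, 10, 11, 14, 13, 15, 1, 16, 4]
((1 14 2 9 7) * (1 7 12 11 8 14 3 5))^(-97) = ((1 3 5)(2 9 12 11 8 14))^(-97) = (1 5 3)(2 14 8 11 12 9)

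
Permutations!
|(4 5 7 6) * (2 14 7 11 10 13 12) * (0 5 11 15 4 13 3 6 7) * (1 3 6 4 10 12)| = |(0 5 15 10 6 13 1 3 4 11 12 2 14)| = 13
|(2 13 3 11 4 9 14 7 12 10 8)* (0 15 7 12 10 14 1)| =12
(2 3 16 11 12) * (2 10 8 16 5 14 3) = [0, 1, 2, 5, 4, 14, 6, 7, 16, 9, 8, 12, 10, 13, 3, 15, 11] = (3 5 14)(8 16 11 12 10)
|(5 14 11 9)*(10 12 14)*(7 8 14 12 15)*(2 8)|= |(2 8 14 11 9 5 10 15 7)|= 9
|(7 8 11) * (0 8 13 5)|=|(0 8 11 7 13 5)|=6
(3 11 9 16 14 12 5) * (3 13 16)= (3 11 9)(5 13 16 14 12)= [0, 1, 2, 11, 4, 13, 6, 7, 8, 3, 10, 9, 5, 16, 12, 15, 14]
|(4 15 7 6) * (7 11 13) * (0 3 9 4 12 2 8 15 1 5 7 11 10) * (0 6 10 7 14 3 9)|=|(0 9 4 1 5 14 3)(2 8 15 7 10 6 12)(11 13)|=14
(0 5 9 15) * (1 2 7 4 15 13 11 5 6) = (0 6 1 2 7 4 15)(5 9 13 11) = [6, 2, 7, 3, 15, 9, 1, 4, 8, 13, 10, 5, 12, 11, 14, 0]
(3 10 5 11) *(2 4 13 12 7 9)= [0, 1, 4, 10, 13, 11, 6, 9, 8, 2, 5, 3, 7, 12]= (2 4 13 12 7 9)(3 10 5 11)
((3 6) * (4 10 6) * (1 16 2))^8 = ((1 16 2)(3 4 10 6))^8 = (1 2 16)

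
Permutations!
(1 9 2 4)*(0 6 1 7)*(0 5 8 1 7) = (0 6 7 5 8 1 9 2 4) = [6, 9, 4, 3, 0, 8, 7, 5, 1, 2]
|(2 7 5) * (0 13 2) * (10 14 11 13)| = 8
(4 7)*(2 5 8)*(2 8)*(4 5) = (8)(2 4 7 5) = [0, 1, 4, 3, 7, 2, 6, 5, 8]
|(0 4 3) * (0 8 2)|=|(0 4 3 8 2)|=5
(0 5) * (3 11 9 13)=(0 5)(3 11 9 13)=[5, 1, 2, 11, 4, 0, 6, 7, 8, 13, 10, 9, 12, 3]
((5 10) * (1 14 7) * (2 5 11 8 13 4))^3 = ((1 14 7)(2 5 10 11 8 13 4))^3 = (14)(2 11 4 10 13 5 8)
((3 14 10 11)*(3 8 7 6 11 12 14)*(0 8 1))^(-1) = (0 1 11 6 7 8)(10 14 12)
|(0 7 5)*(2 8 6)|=3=|(0 7 5)(2 8 6)|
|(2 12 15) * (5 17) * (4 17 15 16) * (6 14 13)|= |(2 12 16 4 17 5 15)(6 14 13)|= 21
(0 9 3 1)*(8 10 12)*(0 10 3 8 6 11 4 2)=(0 9 8 3 1 10 12 6 11 4 2)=[9, 10, 0, 1, 2, 5, 11, 7, 3, 8, 12, 4, 6]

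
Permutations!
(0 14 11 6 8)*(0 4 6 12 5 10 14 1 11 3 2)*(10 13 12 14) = (0 1 11 14 3 2)(4 6 8)(5 13 12) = [1, 11, 0, 2, 6, 13, 8, 7, 4, 9, 10, 14, 5, 12, 3]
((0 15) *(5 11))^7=(0 15)(5 11)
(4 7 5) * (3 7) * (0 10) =(0 10)(3 7 5 4) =[10, 1, 2, 7, 3, 4, 6, 5, 8, 9, 0]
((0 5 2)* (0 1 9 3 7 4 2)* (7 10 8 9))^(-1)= ((0 5)(1 7 4 2)(3 10 8 9))^(-1)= (0 5)(1 2 4 7)(3 9 8 10)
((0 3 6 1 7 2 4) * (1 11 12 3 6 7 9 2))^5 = (0 7)(1 6)(2 12)(3 4)(9 11)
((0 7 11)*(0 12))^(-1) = (0 12 11 7) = ((0 7 11 12))^(-1)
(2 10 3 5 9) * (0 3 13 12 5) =(0 3)(2 10 13 12 5 9) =[3, 1, 10, 0, 4, 9, 6, 7, 8, 2, 13, 11, 5, 12]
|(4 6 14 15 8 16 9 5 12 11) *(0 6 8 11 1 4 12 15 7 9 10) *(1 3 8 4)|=13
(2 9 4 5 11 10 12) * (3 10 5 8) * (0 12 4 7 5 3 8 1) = (0 12 2 9 7 5 11 3 10 4 1) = [12, 0, 9, 10, 1, 11, 6, 5, 8, 7, 4, 3, 2]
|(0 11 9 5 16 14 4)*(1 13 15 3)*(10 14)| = 8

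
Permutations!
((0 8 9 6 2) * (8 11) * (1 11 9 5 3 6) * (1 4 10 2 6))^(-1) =((0 9 4 10 2)(1 11 8 5 3))^(-1) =(0 2 10 4 9)(1 3 5 8 11)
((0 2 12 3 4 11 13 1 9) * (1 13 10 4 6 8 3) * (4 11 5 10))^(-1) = (13)(0 9 1 12 2)(3 8 6)(4 11 10 5)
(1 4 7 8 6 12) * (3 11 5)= (1 4 7 8 6 12)(3 11 5)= [0, 4, 2, 11, 7, 3, 12, 8, 6, 9, 10, 5, 1]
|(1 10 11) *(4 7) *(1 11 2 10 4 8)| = |(11)(1 4 7 8)(2 10)| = 4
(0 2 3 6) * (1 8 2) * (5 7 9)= (0 1 8 2 3 6)(5 7 9)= [1, 8, 3, 6, 4, 7, 0, 9, 2, 5]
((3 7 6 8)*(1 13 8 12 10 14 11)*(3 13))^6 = (1 14 12 7)(3 11 10 6)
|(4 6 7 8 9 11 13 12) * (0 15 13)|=10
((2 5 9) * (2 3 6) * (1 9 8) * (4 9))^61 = ((1 4 9 3 6 2 5 8))^61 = (1 2 9 8 6 4 5 3)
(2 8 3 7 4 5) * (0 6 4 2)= [6, 1, 8, 7, 5, 0, 4, 2, 3]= (0 6 4 5)(2 8 3 7)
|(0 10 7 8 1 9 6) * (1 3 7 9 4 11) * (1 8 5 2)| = |(0 10 9 6)(1 4 11 8 3 7 5 2)| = 8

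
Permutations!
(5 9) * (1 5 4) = (1 5 9 4) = [0, 5, 2, 3, 1, 9, 6, 7, 8, 4]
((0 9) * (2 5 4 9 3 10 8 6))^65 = ((0 3 10 8 6 2 5 4 9))^65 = (0 10 6 5 9 3 8 2 4)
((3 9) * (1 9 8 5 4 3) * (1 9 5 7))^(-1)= ((9)(1 5 4 3 8 7))^(-1)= (9)(1 7 8 3 4 5)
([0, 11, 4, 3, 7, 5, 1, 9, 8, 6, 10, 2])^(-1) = (1 6 9 7 4 2 11)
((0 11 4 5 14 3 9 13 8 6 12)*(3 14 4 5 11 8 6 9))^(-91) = (14)(0 12 6 13 9 8)(4 5 11)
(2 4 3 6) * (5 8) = (2 4 3 6)(5 8) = [0, 1, 4, 6, 3, 8, 2, 7, 5]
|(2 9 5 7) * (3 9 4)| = 6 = |(2 4 3 9 5 7)|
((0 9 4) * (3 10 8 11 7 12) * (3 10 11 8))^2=(0 4 9)(3 7 10 11 12)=((0 9 4)(3 11 7 12 10))^2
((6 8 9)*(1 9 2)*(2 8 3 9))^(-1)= (1 2)(3 6 9)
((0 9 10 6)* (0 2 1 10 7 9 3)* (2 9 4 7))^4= (1 2 9 6 10)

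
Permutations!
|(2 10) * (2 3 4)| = 4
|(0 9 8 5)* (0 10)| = 5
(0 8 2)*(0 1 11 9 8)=(1 11 9 8 2)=[0, 11, 1, 3, 4, 5, 6, 7, 2, 8, 10, 9]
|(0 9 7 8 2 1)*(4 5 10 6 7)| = |(0 9 4 5 10 6 7 8 2 1)| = 10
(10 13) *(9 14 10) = (9 14 10 13) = [0, 1, 2, 3, 4, 5, 6, 7, 8, 14, 13, 11, 12, 9, 10]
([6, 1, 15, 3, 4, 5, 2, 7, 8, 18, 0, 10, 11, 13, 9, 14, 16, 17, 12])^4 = [14, 1, 18, 3, 4, 5, 9, 7, 8, 10, 15, 2, 6, 13, 11, 12, 16, 17, 0]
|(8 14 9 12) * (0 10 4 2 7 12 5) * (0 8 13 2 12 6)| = 8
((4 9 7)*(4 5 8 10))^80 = ((4 9 7 5 8 10))^80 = (4 7 8)(5 10 9)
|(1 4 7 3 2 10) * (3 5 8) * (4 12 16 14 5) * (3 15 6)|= 22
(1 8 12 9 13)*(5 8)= (1 5 8 12 9 13)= [0, 5, 2, 3, 4, 8, 6, 7, 12, 13, 10, 11, 9, 1]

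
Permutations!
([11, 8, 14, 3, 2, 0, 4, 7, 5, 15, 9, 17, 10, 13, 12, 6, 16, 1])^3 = [1, 0, 10, 3, 12, 17, 14, 7, 11, 4, 6, 8, 15, 13, 9, 2, 16, 5]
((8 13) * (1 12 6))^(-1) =(1 6 12)(8 13)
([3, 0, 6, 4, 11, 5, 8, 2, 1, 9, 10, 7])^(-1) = [1, 8, 7, 0, 3, 5, 2, 11, 6, 9, 10, 4]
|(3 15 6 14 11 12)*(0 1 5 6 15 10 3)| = 14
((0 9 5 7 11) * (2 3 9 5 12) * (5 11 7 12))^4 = ((0 11)(2 3 9 5 12))^4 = (2 12 5 9 3)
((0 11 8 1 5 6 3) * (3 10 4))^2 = (0 8 5 10 3 11 1 6 4)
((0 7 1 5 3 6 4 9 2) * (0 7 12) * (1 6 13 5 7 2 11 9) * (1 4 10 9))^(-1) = ((0 12)(1 7 6 10 9 11)(3 13 5))^(-1) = (0 12)(1 11 9 10 6 7)(3 5 13)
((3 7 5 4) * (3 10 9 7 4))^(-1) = (3 5 7 9 10 4)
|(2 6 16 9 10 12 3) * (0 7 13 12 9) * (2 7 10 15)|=|(0 10 9 15 2 6 16)(3 7 13 12)|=28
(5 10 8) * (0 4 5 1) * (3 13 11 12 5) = (0 4 3 13 11 12 5 10 8 1) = [4, 0, 2, 13, 3, 10, 6, 7, 1, 9, 8, 12, 5, 11]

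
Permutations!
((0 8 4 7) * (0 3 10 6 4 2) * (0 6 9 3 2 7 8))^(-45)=(10)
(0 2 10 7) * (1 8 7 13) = [2, 8, 10, 3, 4, 5, 6, 0, 7, 9, 13, 11, 12, 1] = (0 2 10 13 1 8 7)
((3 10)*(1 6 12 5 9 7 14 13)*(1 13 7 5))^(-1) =((1 6 12)(3 10)(5 9)(7 14))^(-1) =(1 12 6)(3 10)(5 9)(7 14)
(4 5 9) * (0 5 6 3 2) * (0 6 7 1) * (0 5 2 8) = [2, 5, 6, 8, 7, 9, 3, 1, 0, 4] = (0 2 6 3 8)(1 5 9 4 7)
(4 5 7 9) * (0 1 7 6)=(0 1 7 9 4 5 6)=[1, 7, 2, 3, 5, 6, 0, 9, 8, 4]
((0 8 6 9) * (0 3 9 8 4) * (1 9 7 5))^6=((0 4)(1 9 3 7 5)(6 8))^6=(1 9 3 7 5)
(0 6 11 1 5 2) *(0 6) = (1 5 2 6 11) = [0, 5, 6, 3, 4, 2, 11, 7, 8, 9, 10, 1]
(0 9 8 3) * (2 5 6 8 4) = (0 9 4 2 5 6 8 3) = [9, 1, 5, 0, 2, 6, 8, 7, 3, 4]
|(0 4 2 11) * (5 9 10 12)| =4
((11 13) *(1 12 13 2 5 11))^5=(1 13 12)(2 11 5)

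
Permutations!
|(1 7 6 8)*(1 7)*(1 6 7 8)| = |(8)(1 6)| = 2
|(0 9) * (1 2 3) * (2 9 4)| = |(0 4 2 3 1 9)| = 6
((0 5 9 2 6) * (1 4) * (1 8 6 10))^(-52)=((0 5 9 2 10 1 4 8 6))^(-52)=(0 9 10 4 6 5 2 1 8)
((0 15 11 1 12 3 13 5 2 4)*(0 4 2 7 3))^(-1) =(0 12 1 11 15)(3 7 5 13)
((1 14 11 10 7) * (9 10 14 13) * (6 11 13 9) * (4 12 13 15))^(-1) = ((1 9 10 7)(4 12 13 6 11 14 15))^(-1) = (1 7 10 9)(4 15 14 11 6 13 12)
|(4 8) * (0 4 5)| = |(0 4 8 5)| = 4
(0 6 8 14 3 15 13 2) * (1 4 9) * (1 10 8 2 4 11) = (0 6 2)(1 11)(3 15 13 4 9 10 8 14) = [6, 11, 0, 15, 9, 5, 2, 7, 14, 10, 8, 1, 12, 4, 3, 13]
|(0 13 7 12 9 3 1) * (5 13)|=|(0 5 13 7 12 9 3 1)|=8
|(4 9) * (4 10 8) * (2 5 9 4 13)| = |(2 5 9 10 8 13)| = 6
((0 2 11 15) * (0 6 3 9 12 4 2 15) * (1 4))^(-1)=((0 15 6 3 9 12 1 4 2 11))^(-1)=(0 11 2 4 1 12 9 3 6 15)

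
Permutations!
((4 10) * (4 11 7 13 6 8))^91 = ((4 10 11 7 13 6 8))^91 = (13)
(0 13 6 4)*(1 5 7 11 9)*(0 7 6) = (0 13)(1 5 6 4 7 11 9) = [13, 5, 2, 3, 7, 6, 4, 11, 8, 1, 10, 9, 12, 0]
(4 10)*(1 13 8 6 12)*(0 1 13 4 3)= (0 1 4 10 3)(6 12 13 8)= [1, 4, 2, 0, 10, 5, 12, 7, 6, 9, 3, 11, 13, 8]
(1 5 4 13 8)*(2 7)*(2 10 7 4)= (1 5 2 4 13 8)(7 10)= [0, 5, 4, 3, 13, 2, 6, 10, 1, 9, 7, 11, 12, 8]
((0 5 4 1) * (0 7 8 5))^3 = (1 5 7 4 8)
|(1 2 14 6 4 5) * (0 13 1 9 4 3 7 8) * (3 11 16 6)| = 24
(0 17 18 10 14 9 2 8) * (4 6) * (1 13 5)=(0 17 18 10 14 9 2 8)(1 13 5)(4 6)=[17, 13, 8, 3, 6, 1, 4, 7, 0, 2, 14, 11, 12, 5, 9, 15, 16, 18, 10]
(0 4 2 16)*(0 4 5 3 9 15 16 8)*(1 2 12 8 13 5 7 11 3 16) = [7, 2, 13, 9, 12, 16, 6, 11, 0, 15, 10, 3, 8, 5, 14, 1, 4] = (0 7 11 3 9 15 1 2 13 5 16 4 12 8)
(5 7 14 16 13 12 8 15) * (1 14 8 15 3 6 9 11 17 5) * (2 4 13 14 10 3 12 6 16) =(1 10 3 16 14 2 4 13 6 9 11 17 5 7 8 12 15) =[0, 10, 4, 16, 13, 7, 9, 8, 12, 11, 3, 17, 15, 6, 2, 1, 14, 5]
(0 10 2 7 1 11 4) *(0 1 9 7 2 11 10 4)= (0 4 1 10 11)(7 9)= [4, 10, 2, 3, 1, 5, 6, 9, 8, 7, 11, 0]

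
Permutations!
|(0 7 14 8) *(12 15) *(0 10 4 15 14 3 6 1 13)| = |(0 7 3 6 1 13)(4 15 12 14 8 10)| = 6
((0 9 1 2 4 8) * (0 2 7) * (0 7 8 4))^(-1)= (0 2 8 1 9)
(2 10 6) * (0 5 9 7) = [5, 1, 10, 3, 4, 9, 2, 0, 8, 7, 6] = (0 5 9 7)(2 10 6)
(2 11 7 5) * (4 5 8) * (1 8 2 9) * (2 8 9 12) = (1 9)(2 11 7 8 4 5 12) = [0, 9, 11, 3, 5, 12, 6, 8, 4, 1, 10, 7, 2]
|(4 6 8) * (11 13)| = 6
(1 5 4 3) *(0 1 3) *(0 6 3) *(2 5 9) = (0 1 9 2 5 4 6 3) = [1, 9, 5, 0, 6, 4, 3, 7, 8, 2]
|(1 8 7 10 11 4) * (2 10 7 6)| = 7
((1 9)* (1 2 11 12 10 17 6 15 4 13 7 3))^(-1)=(1 3 7 13 4 15 6 17 10 12 11 2 9)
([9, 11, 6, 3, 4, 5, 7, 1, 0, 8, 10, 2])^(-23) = [9, 2, 7, 3, 4, 5, 1, 11, 0, 8, 10, 6]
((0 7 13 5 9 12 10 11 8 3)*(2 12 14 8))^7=((0 7 13 5 9 14 8 3)(2 12 10 11))^7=(0 3 8 14 9 5 13 7)(2 11 10 12)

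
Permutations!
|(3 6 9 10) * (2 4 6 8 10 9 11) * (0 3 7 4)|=9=|(0 3 8 10 7 4 6 11 2)|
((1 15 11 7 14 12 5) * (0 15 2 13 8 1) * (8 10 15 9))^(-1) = ((0 9 8 1 2 13 10 15 11 7 14 12 5))^(-1) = (0 5 12 14 7 11 15 10 13 2 1 8 9)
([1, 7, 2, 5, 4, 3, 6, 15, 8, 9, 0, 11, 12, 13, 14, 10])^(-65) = (15)(3 5)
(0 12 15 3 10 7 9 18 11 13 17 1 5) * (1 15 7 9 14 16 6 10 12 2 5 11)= (0 2 5)(1 11 13 17 15 3 12 7 14 16 6 10 9 18)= [2, 11, 5, 12, 4, 0, 10, 14, 8, 18, 9, 13, 7, 17, 16, 3, 6, 15, 1]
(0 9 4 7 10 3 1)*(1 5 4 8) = (0 9 8 1)(3 5 4 7 10) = [9, 0, 2, 5, 7, 4, 6, 10, 1, 8, 3]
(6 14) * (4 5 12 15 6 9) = [0, 1, 2, 3, 5, 12, 14, 7, 8, 4, 10, 11, 15, 13, 9, 6] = (4 5 12 15 6 14 9)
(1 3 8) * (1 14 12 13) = (1 3 8 14 12 13) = [0, 3, 2, 8, 4, 5, 6, 7, 14, 9, 10, 11, 13, 1, 12]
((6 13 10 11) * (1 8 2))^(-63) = ((1 8 2)(6 13 10 11))^(-63) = (6 13 10 11)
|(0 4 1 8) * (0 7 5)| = |(0 4 1 8 7 5)| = 6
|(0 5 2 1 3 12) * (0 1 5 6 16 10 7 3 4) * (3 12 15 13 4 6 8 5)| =|(0 8 5 2 3 15 13 4)(1 6 16 10 7 12)| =24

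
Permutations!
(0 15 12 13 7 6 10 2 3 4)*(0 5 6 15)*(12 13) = (2 3 4 5 6 10)(7 15 13) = [0, 1, 3, 4, 5, 6, 10, 15, 8, 9, 2, 11, 12, 7, 14, 13]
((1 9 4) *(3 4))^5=(1 9 3 4)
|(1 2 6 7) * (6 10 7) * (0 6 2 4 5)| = 8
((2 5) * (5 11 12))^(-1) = (2 5 12 11)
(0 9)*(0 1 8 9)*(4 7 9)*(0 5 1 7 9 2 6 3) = (0 5 1 8 4 9 7 2 6 3) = [5, 8, 6, 0, 9, 1, 3, 2, 4, 7]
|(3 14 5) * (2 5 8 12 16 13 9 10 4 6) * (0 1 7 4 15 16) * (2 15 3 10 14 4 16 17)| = |(0 1 7 16 13 9 14 8 12)(2 5 10 3 4 6 15 17)| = 72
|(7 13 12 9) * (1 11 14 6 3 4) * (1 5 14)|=20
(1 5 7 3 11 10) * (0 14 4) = (0 14 4)(1 5 7 3 11 10) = [14, 5, 2, 11, 0, 7, 6, 3, 8, 9, 1, 10, 12, 13, 4]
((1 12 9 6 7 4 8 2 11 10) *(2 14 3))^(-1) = ((1 12 9 6 7 4 8 14 3 2 11 10))^(-1) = (1 10 11 2 3 14 8 4 7 6 9 12)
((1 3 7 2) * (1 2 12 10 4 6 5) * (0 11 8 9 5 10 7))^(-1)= (0 3 1 5 9 8 11)(4 10 6)(7 12)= ((0 11 8 9 5 1 3)(4 6 10)(7 12))^(-1)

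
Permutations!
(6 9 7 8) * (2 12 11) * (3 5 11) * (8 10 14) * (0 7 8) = (0 7 10 14)(2 12 3 5 11)(6 9 8) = [7, 1, 12, 5, 4, 11, 9, 10, 6, 8, 14, 2, 3, 13, 0]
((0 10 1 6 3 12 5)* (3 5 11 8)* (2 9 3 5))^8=(0 11 9 1 5 12 2 10 8 3 6)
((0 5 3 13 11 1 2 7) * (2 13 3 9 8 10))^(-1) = (0 7 2 10 8 9 5)(1 11 13) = ((0 5 9 8 10 2 7)(1 13 11))^(-1)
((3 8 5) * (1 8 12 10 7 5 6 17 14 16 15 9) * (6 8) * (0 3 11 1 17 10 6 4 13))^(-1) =(0 13 4 1 11 5 7 10 6 12 3)(9 15 16 14 17)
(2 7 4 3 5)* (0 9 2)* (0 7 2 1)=(0 9 1)(3 5 7 4)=[9, 0, 2, 5, 3, 7, 6, 4, 8, 1]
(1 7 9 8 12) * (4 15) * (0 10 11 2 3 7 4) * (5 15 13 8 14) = [10, 4, 3, 7, 13, 15, 6, 9, 12, 14, 11, 2, 1, 8, 5, 0] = (0 10 11 2 3 7 9 14 5 15)(1 4 13 8 12)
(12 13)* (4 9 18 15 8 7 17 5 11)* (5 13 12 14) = [0, 1, 2, 3, 9, 11, 6, 17, 7, 18, 10, 4, 12, 14, 5, 8, 16, 13, 15] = (4 9 18 15 8 7 17 13 14 5 11)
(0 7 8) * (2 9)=(0 7 8)(2 9)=[7, 1, 9, 3, 4, 5, 6, 8, 0, 2]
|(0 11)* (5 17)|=|(0 11)(5 17)|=2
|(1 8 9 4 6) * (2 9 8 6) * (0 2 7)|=10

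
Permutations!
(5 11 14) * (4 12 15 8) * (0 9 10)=(0 9 10)(4 12 15 8)(5 11 14)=[9, 1, 2, 3, 12, 11, 6, 7, 4, 10, 0, 14, 15, 13, 5, 8]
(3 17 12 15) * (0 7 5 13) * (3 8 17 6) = [7, 1, 2, 6, 4, 13, 3, 5, 17, 9, 10, 11, 15, 0, 14, 8, 16, 12] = (0 7 5 13)(3 6)(8 17 12 15)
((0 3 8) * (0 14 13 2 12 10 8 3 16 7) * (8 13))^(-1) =((0 16 7)(2 12 10 13)(8 14))^(-1) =(0 7 16)(2 13 10 12)(8 14)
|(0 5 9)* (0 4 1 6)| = 6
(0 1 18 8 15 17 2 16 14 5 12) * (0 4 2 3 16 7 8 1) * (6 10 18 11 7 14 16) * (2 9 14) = (1 11 7 8 15 17 3 6 10 18)(4 9 14 5 12) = [0, 11, 2, 6, 9, 12, 10, 8, 15, 14, 18, 7, 4, 13, 5, 17, 16, 3, 1]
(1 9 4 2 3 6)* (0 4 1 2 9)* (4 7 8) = (0 7 8 4 9 1)(2 3 6) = [7, 0, 3, 6, 9, 5, 2, 8, 4, 1]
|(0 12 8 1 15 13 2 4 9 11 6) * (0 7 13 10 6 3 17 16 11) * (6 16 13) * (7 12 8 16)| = |(0 8 1 15 10 7 6 12 16 11 3 17 13 2 4 9)| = 16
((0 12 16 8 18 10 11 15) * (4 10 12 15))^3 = (0 15)(8 16 12 18)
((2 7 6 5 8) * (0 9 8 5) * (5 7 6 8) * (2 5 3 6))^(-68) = ((0 9 3 6)(5 7 8))^(-68) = (9)(5 7 8)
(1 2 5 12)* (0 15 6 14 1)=(0 15 6 14 1 2 5 12)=[15, 2, 5, 3, 4, 12, 14, 7, 8, 9, 10, 11, 0, 13, 1, 6]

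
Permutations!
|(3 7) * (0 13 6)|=6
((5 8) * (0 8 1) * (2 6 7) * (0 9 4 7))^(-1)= ((0 8 5 1 9 4 7 2 6))^(-1)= (0 6 2 7 4 9 1 5 8)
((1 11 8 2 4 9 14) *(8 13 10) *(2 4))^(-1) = (1 14 9 4 8 10 13 11) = ((1 11 13 10 8 4 9 14))^(-1)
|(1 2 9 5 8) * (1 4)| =6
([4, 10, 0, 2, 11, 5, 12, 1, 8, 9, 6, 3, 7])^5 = (12)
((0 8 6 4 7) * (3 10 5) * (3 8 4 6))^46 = ((0 4 7)(3 10 5 8))^46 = (0 4 7)(3 5)(8 10)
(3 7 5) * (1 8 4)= (1 8 4)(3 7 5)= [0, 8, 2, 7, 1, 3, 6, 5, 4]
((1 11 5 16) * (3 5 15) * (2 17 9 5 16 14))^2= ((1 11 15 3 16)(2 17 9 5 14))^2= (1 15 16 11 3)(2 9 14 17 5)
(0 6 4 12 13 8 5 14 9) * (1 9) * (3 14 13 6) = (0 3 14 1 9)(4 12 6)(5 13 8) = [3, 9, 2, 14, 12, 13, 4, 7, 5, 0, 10, 11, 6, 8, 1]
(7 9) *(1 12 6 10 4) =(1 12 6 10 4)(7 9) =[0, 12, 2, 3, 1, 5, 10, 9, 8, 7, 4, 11, 6]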